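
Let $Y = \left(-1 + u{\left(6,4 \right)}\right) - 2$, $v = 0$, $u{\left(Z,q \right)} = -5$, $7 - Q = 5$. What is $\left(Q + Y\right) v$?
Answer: $0$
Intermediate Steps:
$Q = 2$ ($Q = 7 - 5 = 2$)
$Y = -8$ ($Y = \left(-1 - 5\right) - 2 = -6 - 2 = -8$)
$\left(Q + Y\right) v = \left(2 - 8\right) 0 = \left(-6\right) 0 = 0$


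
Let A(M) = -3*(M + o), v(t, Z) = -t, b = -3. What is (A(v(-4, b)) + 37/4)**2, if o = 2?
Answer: 1225/16 ≈ 76.563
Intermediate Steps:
A(M) = -6 - 3*M (A(M) = -3*(M + 2) = -3*(2 + M) = -6 - 3*M)
(A(v(-4, b)) + 37/4)**2 = ((-6 - (-3)*(-4)) + 37/4)**2 = ((-6 - 3*4) + 37*(1/4))**2 = ((-6 - 12) + 37/4)**2 = (-18 + 37/4)**2 = (-35/4)**2 = 1225/16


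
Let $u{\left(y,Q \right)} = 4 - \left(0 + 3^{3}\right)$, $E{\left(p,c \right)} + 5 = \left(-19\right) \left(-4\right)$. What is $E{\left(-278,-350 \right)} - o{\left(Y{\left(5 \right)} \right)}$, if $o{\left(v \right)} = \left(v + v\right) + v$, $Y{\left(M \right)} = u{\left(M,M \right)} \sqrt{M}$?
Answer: $71 + 69 \sqrt{5} \approx 225.29$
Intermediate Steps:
$E{\left(p,c \right)} = 71$ ($E{\left(p,c \right)} = -5 - -76 = -5 + 76 = 71$)
$u{\left(y,Q \right)} = -23$ ($u{\left(y,Q \right)} = 4 - \left(0 + 27\right) = 4 - 27 = -23$)
$Y{\left(M \right)} = - 23 \sqrt{M}$
$o{\left(v \right)} = 3 v$ ($o{\left(v \right)} = 2 v + v = 3 v$)
$E{\left(-278,-350 \right)} - o{\left(Y{\left(5 \right)} \right)} = 71 - 3 \left(- 23 \sqrt{5}\right) = 71 - - 69 \sqrt{5} = 71 + 69 \sqrt{5}$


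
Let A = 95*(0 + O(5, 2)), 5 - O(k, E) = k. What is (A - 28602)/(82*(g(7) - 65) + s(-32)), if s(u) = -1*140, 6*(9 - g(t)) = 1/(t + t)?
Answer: 1201284/198785 ≈ 6.0431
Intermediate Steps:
O(k, E) = 5 - k
g(t) = 9 - 1/(12*t) (g(t) = 9 - 1/(6*(t + t)) = 9 - 1/(2*t)/6 = 9 - 1/(12*t))
s(u) = -140
A = 0 (A = 95*(0 + (5 - 1*5)) = 95*(0 + (5 - 5)) = 95*(0 + 0) = 95*0 = 0)
(A - 28602)/(82*(g(7) - 65) + s(-32)) = (0 - 28602)/(82*((9 - 1/12/7) - 65) - 140) = -28602/(82*((9 - 1/12*1/7) - 65) - 140) = -28602/(82*((9 - 1/84) - 65) - 140) = -28602/(82*(755/84 - 65) - 140) = -28602/(82*(-4705/84) - 140) = -28602/(-192905/42 - 140) = -28602/(-198785/42) = -28602*(-42/198785) = 1201284/198785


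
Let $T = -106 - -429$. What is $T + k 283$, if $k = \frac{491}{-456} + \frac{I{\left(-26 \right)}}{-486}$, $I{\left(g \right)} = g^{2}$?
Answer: $- \frac{13864273}{36936} \approx -375.36$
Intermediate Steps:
$k = - \frac{91147}{36936}$ ($k = \frac{491}{-456} + \frac{\left(-26\right)^{2}}{-486} = 491 \left(- \frac{1}{456}\right) + 676 \left(- \frac{1}{486}\right) = - \frac{491}{456} - \frac{338}{243} = - \frac{91147}{36936} \approx -2.4677$)
$T = 323$ ($T = -106 + 429 = 323$)
$T + k 283 = 323 - \frac{25794601}{36936} = - \frac{13864273}{36936}$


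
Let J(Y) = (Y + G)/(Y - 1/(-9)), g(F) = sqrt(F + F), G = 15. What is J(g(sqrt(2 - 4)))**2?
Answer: 81*(15 + 2**(3/4)*sqrt(I))**2/(1 + 9*2**(3/4)*sqrt(I))**2 ≈ 19.83 - 82.514*I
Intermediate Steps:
g(F) = sqrt(2)*sqrt(F) (g(F) = sqrt(2*F) = sqrt(2)*sqrt(F))
J(Y) = (15 + Y)/(1/9 + Y) (J(Y) = (Y + 15)/(Y - 1/(-9)) = (15 + Y)/(Y - 1*(-1/9)) = (15 + Y)/(Y + 1/9) = (15 + Y)/(1/9 + Y))
J(g(sqrt(2 - 4)))**2 = (9*(15 + sqrt(2)*sqrt(sqrt(2 - 4)))/(1 + 9*(sqrt(2)*sqrt(sqrt(2 - 4)))))**2 = (9*(15 + sqrt(2)*sqrt(sqrt(-2)))/(1 + 9*(sqrt(2)*sqrt(sqrt(-2)))))**2 = (9*(15 + sqrt(2)*sqrt(I*sqrt(2)))/(1 + 9*(sqrt(2)*sqrt(I*sqrt(2)))))**2 = (9*(15 + sqrt(2)*(2**(1/4)*sqrt(I)))/(1 + 9*(sqrt(2)*(2**(1/4)*sqrt(I)))))**2 = (9*(15 + 2**(3/4)*sqrt(I))/(1 + 9*(2**(3/4)*sqrt(I))))**2 = (9*(15 + 2**(3/4)*sqrt(I))/(1 + 9*2**(3/4)*sqrt(I)))**2 = 81*(15 + 2**(3/4)*sqrt(I))**2/(1 + 9*2**(3/4)*sqrt(I))**2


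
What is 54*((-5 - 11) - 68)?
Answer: -4536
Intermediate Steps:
54*((-5 - 11) - 68) = 54*(-16 - 68) = 54*(-84) = -4536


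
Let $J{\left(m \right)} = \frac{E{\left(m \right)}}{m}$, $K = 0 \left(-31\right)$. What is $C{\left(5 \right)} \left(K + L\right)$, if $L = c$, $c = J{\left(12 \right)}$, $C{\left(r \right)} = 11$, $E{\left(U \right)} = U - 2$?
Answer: $\frac{55}{6} \approx 9.1667$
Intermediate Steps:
$E{\left(U \right)} = -2 + U$ ($E{\left(U \right)} = U - 2 = -2 + U$)
$K = 0$
$J{\left(m \right)} = \frac{-2 + m}{m}$
$c = \frac{5}{6}$ ($c = \frac{-2 + 12}{12} = \frac{1}{12} \cdot 10 = \frac{5}{6} \approx 0.83333$)
$L = \frac{5}{6} \approx 0.83333$
$C{\left(5 \right)} \left(K + L\right) = 11 \left(0 + \frac{5}{6}\right) = 11 \cdot \frac{5}{6} = \frac{55}{6}$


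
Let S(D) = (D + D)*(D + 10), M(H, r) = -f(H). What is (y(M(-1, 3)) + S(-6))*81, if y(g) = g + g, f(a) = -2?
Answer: -3564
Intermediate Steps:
M(H, r) = 2 (M(H, r) = -1*(-2) = 2)
S(D) = 2*D*(10 + D) (S(D) = (2*D)*(10 + D) = 2*D*(10 + D))
y(g) = 2*g
(y(M(-1, 3)) + S(-6))*81 = (2*2 + 2*(-6)*(10 - 6))*81 = (4 + 2*(-6)*4)*81 = (4 - 48)*81 = -44*81 = -3564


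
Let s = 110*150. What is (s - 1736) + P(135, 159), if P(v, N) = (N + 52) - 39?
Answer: 14936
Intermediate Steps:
s = 16500
P(v, N) = 13 + N (P(v, N) = (52 + N) - 39 = 13 + N)
(s - 1736) + P(135, 159) = (16500 - 1736) + (13 + 159) = 14764 + 172 = 14936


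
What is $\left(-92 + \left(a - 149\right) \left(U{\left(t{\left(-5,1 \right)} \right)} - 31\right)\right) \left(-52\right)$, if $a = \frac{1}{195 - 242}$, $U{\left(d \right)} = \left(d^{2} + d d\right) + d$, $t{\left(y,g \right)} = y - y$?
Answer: $- \frac{11065600}{47} \approx -2.3544 \cdot 10^{5}$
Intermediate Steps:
$t{\left(y,g \right)} = 0$
$U{\left(d \right)} = d + 2 d^{2}$ ($U{\left(d \right)} = \left(d^{2} + d^{2}\right) + d = 2 d^{2} + d = d + 2 d^{2}$)
$a = - \frac{1}{47}$ ($a = \frac{1}{-47} = - \frac{1}{47} \approx -0.021277$)
$\left(-92 + \left(a - 149\right) \left(U{\left(t{\left(-5,1 \right)} \right)} - 31\right)\right) \left(-52\right) = \left(-92 + \left(- \frac{1}{47} - 149\right) \left(0 \left(1 + 2 \cdot 0\right) - 31\right)\right) \left(-52\right) = \left(-92 - \frac{7004 \left(0 \left(1 + 0\right) - 31\right)}{47}\right) \left(-52\right) = \left(-92 - \frac{7004 \left(0 \cdot 1 - 31\right)}{47}\right) \left(-52\right) = \left(-92 - \frac{7004 \left(0 - 31\right)}{47}\right) \left(-52\right) = \left(-92 - - \frac{217124}{47}\right) \left(-52\right) = \left(-92 + \frac{217124}{47}\right) \left(-52\right) = \frac{212800}{47} \left(-52\right) = - \frac{11065600}{47}$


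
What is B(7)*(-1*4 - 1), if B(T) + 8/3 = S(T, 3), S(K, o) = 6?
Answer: -50/3 ≈ -16.667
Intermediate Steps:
B(T) = 10/3 (B(T) = -8/3 + 6 = 10/3)
B(7)*(-1*4 - 1) = 10*(-1*4 - 1)/3 = 10*(-4 - 1)/3 = (10/3)*(-5) = -50/3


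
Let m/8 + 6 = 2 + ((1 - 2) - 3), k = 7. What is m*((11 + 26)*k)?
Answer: -16576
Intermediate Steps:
m = -64 (m = -48 + 8*(2 + ((1 - 2) - 3)) = -48 + 8*(2 + (-1 - 3)) = -48 + 8*(2 - 4) = -48 + 8*(-2) = -48 - 16 = -64)
m*((11 + 26)*k) = -64*(11 + 26)*7 = -2368*7 = -64*259 = -16576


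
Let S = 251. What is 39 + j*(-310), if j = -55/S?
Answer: 26839/251 ≈ 106.93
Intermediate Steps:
j = -55/251 ≈ -0.21912
39 + j*(-310) = 39 - 55/251*(-310) = 39 + 17050/251 = 26839/251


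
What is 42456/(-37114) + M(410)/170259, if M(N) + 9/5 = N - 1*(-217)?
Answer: -6004427026/5265827105 ≈ -1.1403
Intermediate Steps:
M(N) = 1076/5 + N (M(N) = -9/5 + (N - 1*(-217)) = -9/5 + (N + 217) = -9/5 + (217 + N) = 1076/5 + N)
42456/(-37114) + M(410)/170259 = 42456/(-37114) + (1076/5 + 410)/170259 = 42456*(-1/37114) + (3126/5)*(1/170259) = -21228/18557 + 1042/283765 = -6004427026/5265827105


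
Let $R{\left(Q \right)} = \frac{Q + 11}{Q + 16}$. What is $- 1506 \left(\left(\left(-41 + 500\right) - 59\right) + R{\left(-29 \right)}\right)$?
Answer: $- \frac{7858308}{13} \approx -6.0449 \cdot 10^{5}$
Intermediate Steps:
$R{\left(Q \right)} = \frac{11 + Q}{16 + Q}$
$- 1506 \left(\left(\left(-41 + 500\right) - 59\right) + R{\left(-29 \right)}\right) = - 1506 \left(\left(\left(-41 + 500\right) - 59\right) + \frac{11 - 29}{16 - 29}\right) = - 1506 \left(\left(459 - 59\right) + \frac{1}{-13} \left(-18\right)\right) = - 1506 \left(400 - - \frac{18}{13}\right) = - 1506 \left(400 + \frac{18}{13}\right) = \left(-1506\right) \frac{5218}{13} = - \frac{7858308}{13}$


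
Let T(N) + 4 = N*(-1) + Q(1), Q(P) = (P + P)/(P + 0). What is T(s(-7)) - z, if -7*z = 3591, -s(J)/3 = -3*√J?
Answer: 511 - 9*I*√7 ≈ 511.0 - 23.812*I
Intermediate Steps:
s(J) = 9*√J (s(J) = -(-9)*√J = 9*√J)
z = -513 (z = -⅐*3591 = -513)
Q(P) = 2 (Q(P) = (2*P)/P = 2)
T(N) = -2 - N (T(N) = -4 + (N*(-1) + 2) = -4 + (-N + 2) = -4 + (2 - N) = -2 - N)
T(s(-7)) - z = (-2 - 9*√(-7)) - 1*(-513) = (-2 - 9*I*√7) + 513 = 511 - 9*I*√7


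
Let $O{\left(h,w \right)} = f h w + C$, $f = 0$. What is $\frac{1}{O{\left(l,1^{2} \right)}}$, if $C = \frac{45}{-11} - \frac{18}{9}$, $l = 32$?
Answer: $- \frac{11}{67} \approx -0.16418$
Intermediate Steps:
$C = - \frac{67}{11}$ ($C = 45 \left(- \frac{1}{11}\right) - 2 = - \frac{45}{11} - 2 = - \frac{67}{11} \approx -6.0909$)
$O{\left(h,w \right)} = - \frac{67}{11}$ ($O{\left(h,w \right)} = 0 h w - \frac{67}{11} = 0 w - \frac{67}{11} = 0 - \frac{67}{11} = - \frac{67}{11}$)
$\frac{1}{O{\left(l,1^{2} \right)}} = \frac{1}{- \frac{67}{11}} = - \frac{11}{67}$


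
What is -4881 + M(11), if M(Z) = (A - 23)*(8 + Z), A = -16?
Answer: -5622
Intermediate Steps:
M(Z) = -312 - 39*Z (M(Z) = (-16 - 23)*(8 + Z) = -39*(8 + Z) = -312 - 39*Z)
-4881 + M(11) = -4881 + (-312 - 39*11) = -4881 + (-312 - 429) = -4881 - 741 = -5622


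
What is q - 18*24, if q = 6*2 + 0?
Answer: -420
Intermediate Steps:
q = 12 (q = 12 + 0 = 12)
q - 18*24 = 12 - 18*24 = 12 - 432 = -420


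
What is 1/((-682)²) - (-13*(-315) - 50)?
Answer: -1881426579/465124 ≈ -4045.0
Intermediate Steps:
1/((-682)²) - (-13*(-315) - 50) = 1/465124 - (4095 - 50) = 1/465124 - 1*4045 = 1/465124 - 4045 = -1881426579/465124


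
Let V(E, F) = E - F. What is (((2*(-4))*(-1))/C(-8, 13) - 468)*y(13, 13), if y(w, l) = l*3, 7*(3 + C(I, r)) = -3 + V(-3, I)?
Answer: -348972/19 ≈ -18367.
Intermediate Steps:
C(I, r) = -27/7 - I/7 (C(I, r) = -3 + (-3 + (-3 - I))/7 = -3 + (-6 - I)/7 = -3 + (-6/7 - I/7) = -27/7 - I/7)
y(w, l) = 3*l
(((2*(-4))*(-1))/C(-8, 13) - 468)*y(13, 13) = (((2*(-4))*(-1))/(-27/7 - 1/7*(-8)) - 468)*(3*13) = ((-8*(-1))/(-27/7 + 8/7) - 468)*39 = (8/(-19/7) - 468)*39 = (8*(-7/19) - 468)*39 = (-56/19 - 468)*39 = -8948/19*39 = -348972/19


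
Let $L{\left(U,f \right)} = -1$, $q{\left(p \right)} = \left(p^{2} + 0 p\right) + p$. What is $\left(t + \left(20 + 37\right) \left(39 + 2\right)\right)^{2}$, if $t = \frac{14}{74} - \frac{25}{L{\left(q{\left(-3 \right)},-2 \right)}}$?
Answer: $\frac{7638934801}{1369} \approx 5.5799 \cdot 10^{6}$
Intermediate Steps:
$q{\left(p \right)} = p + p^{2}$ ($q{\left(p \right)} = \left(p^{2} + 0\right) + p = p^{2} + p = p + p^{2}$)
$t = \frac{932}{37}$ ($t = \frac{14}{74} - \frac{25}{-1} = 14 \cdot \frac{1}{74} - -25 = \frac{7}{37} + 25 = \frac{932}{37} \approx 25.189$)
$\left(t + \left(20 + 37\right) \left(39 + 2\right)\right)^{2} = \left(\frac{932}{37} + \left(20 + 37\right) \left(39 + 2\right)\right)^{2} = \left(\frac{932}{37} + 57 \cdot 41\right)^{2} = \left(\frac{932}{37} + 2337\right)^{2} = \left(\frac{87401}{37}\right)^{2} = \frac{7638934801}{1369}$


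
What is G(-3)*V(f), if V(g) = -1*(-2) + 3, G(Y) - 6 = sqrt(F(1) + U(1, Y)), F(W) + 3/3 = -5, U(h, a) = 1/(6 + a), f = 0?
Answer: 30 + 5*I*sqrt(51)/3 ≈ 30.0 + 11.902*I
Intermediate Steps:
F(W) = -6 (F(W) = -1 - 5 = -6)
G(Y) = 6 + sqrt(-6 + 1/(6 + Y))
V(g) = 5 (V(g) = 2 + 3 = 5)
G(-3)*V(f) = (6 + sqrt((-35 - 6*(-3))/(6 - 3)))*5 = (6 + sqrt((-35 + 18)/3))*5 = (6 + sqrt((1/3)*(-17)))*5 = (6 + sqrt(-17/3))*5 = (6 + I*sqrt(51)/3)*5 = 30 + 5*I*sqrt(51)/3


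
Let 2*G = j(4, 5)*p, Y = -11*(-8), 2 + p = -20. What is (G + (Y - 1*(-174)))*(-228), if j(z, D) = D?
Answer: -47196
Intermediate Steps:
p = -22 (p = -2 - 20 = -22)
Y = 88
G = -55 (G = (5*(-22))/2 = (½)*(-110) = -55)
(G + (Y - 1*(-174)))*(-228) = (-55 + (88 - 1*(-174)))*(-228) = (-55 + (88 + 174))*(-228) = (-55 + 262)*(-228) = 207*(-228) = -47196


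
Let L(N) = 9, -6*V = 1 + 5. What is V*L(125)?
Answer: -9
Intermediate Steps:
V = -1 (V = -(1 + 5)/6 = -⅙*6 = -1)
V*L(125) = -1*9 = -9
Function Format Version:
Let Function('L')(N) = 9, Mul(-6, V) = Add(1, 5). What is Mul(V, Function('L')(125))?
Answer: -9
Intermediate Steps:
V = -1 (V = Mul(Rational(-1, 6), Add(1, 5)) = Mul(Rational(-1, 6), 6) = -1)
Mul(V, Function('L')(125)) = Mul(-1, 9) = -9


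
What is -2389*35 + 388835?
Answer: 305220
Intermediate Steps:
-2389*35 + 388835 = -83615 + 388835 = 305220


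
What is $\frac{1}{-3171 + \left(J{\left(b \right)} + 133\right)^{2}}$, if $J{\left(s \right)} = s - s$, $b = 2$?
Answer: $\frac{1}{14518} \approx 6.888 \cdot 10^{-5}$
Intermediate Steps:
$J{\left(s \right)} = 0$
$\frac{1}{-3171 + \left(J{\left(b \right)} + 133\right)^{2}} = \frac{1}{-3171 + \left(0 + 133\right)^{2}} = \frac{1}{-3171 + 133^{2}} = \frac{1}{-3171 + 17689} = \frac{1}{14518}$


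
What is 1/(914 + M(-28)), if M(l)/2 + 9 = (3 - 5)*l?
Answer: 1/1008 ≈ 0.00099206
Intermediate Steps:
M(l) = -18 - 4*l (M(l) = -18 + 2*((3 - 5)*l) = -18 + 2*(-2*l) = -18 - 4*l)
1/(914 + M(-28)) = 1/(914 + (-18 - 4*(-28))) = 1/(914 + (-18 + 112)) = 1/(914 + 94) = 1/1008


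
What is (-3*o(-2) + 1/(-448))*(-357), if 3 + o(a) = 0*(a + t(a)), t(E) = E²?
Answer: -205581/64 ≈ -3212.2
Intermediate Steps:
o(a) = -3 (o(a) = -3 + 0*(a + a²) = -3 + 0 = -3)
(-3*o(-2) + 1/(-448))*(-357) = (-3*(-3) + 1/(-448))*(-357) = (9 - 1/448)*(-357) = (4031/448)*(-357) = -205581/64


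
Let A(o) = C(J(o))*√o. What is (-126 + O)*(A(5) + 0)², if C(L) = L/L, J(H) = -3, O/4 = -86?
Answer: -2350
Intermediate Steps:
O = -344 (O = 4*(-86) = -344)
C(L) = 1
A(o) = √o (A(o) = 1*√o = √o)
(-126 + O)*(A(5) + 0)² = (-126 - 344)*(√5 + 0)² = -470*(√5)² = -470*5 = -2350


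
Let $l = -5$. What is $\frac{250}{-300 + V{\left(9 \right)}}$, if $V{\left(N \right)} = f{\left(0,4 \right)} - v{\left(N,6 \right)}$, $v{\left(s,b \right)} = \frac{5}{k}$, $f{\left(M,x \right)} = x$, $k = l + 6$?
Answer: $- \frac{250}{301} \approx -0.83056$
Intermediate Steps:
$k = 1$ ($k = -5 + 6 = 1$)
$v{\left(s,b \right)} = 5$ ($v{\left(s,b \right)} = \frac{5}{1} = 5 \cdot 1 = 5$)
$V{\left(N \right)} = -1$ ($V{\left(N \right)} = 4 - 5 = -1$)
$\frac{250}{-300 + V{\left(9 \right)}} = \frac{250}{-300 - 1} = \frac{250}{-301} = 250 \left(- \frac{1}{301}\right) = - \frac{250}{301}$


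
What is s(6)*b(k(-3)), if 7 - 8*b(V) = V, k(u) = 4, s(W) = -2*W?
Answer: -9/2 ≈ -4.5000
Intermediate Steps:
b(V) = 7/8 - V/8
s(6)*b(k(-3)) = (-2*6)*(7/8 - ⅛*4) = -12*(7/8 - ½) = -12*3/8 = -9/2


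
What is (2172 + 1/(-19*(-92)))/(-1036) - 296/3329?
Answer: -13175105841/6028579312 ≈ -2.1854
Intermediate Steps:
(2172 + 1/(-19*(-92)))/(-1036) - 296/3329 = (2172 + 1/1748)*(-1/1036) - 296*1/3329 = (2172 + 1/1748)*(-1/1036) - 296/3329 = (3796657/1748)*(-1/1036) - 296/3329 = -3796657/1810928 - 296/3329 = -13175105841/6028579312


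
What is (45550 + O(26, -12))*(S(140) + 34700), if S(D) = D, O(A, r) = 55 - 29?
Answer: 1587867840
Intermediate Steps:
O(A, r) = 26
(45550 + O(26, -12))*(S(140) + 34700) = (45550 + 26)*(140 + 34700) = 45576*34840 = 1587867840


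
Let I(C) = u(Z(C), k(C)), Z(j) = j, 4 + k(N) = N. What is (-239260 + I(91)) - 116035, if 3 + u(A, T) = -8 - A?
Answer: -355397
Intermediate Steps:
k(N) = -4 + N
u(A, T) = -11 - A (u(A, T) = -3 + (-8 - A) = -11 - A)
I(C) = -11 - C
(-239260 + I(91)) - 116035 = (-239260 + (-11 - 1*91)) - 116035 = (-239260 + (-11 - 91)) - 116035 = (-239260 - 102) - 116035 = -239362 - 116035 = -355397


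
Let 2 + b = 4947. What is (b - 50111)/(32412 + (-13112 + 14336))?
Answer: -22583/16818 ≈ -1.3428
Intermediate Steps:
b = 4945 (b = -2 + 4947 = 4945)
(b - 50111)/(32412 + (-13112 + 14336)) = (4945 - 50111)/(32412 + (-13112 + 14336)) = -45166/(32412 + 1224) = -45166/33636 = -45166*1/33636 = -22583/16818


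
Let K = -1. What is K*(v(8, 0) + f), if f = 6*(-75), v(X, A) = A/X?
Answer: 450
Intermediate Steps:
f = -450
K*(v(8, 0) + f) = -(0/8 - 450) = -(0*(1/8) - 450) = -(0 - 450) = -1*(-450) = 450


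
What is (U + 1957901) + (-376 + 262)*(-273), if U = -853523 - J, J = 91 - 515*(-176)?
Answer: 1044769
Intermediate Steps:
J = 90731 (J = 91 + 90640 = 90731)
U = -944254 (U = -853523 - 1*90731 = -853523 - 90731 = -944254)
(U + 1957901) + (-376 + 262)*(-273) = (-944254 + 1957901) + (-376 + 262)*(-273) = 1013647 - 114*(-273) = 1013647 + 31122 = 1044769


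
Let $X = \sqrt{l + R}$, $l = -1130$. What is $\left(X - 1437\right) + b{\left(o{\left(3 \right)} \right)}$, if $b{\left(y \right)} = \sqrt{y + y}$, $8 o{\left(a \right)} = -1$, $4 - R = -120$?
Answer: $-1437 + \frac{i}{2} + i \sqrt{1006} \approx -1437.0 + 32.218 i$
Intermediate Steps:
$R = 124$ ($R = 4 - -120 = 4 + 120 = 124$)
$o{\left(a \right)} = - \frac{1}{8}$ ($o{\left(a \right)} = \frac{1}{8} \left(-1\right) = - \frac{1}{8}$)
$b{\left(y \right)} = \sqrt{2} \sqrt{y}$ ($b{\left(y \right)} = \sqrt{2 y} = \sqrt{2} \sqrt{y}$)
$X = i \sqrt{1006}$ ($X = \sqrt{-1130 + 124} = \sqrt{-1006} = i \sqrt{1006} \approx 31.717 i$)
$\left(X - 1437\right) + b{\left(o{\left(3 \right)} \right)} = \left(i \sqrt{1006} - 1437\right) + \sqrt{2} \sqrt{- \frac{1}{8}} = \left(-1437 + i \sqrt{1006}\right) + \sqrt{2} \frac{i \sqrt{2}}{4} = \left(-1437 + i \sqrt{1006}\right) + \frac{i}{2} = -1437 + \frac{i}{2} + i \sqrt{1006}$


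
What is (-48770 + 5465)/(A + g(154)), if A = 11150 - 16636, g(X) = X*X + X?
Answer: -14435/6128 ≈ -2.3556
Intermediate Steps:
g(X) = X + X**2 (g(X) = X**2 + X = X + X**2)
A = -5486
(-48770 + 5465)/(A + g(154)) = (-48770 + 5465)/(-5486 + 154*(1 + 154)) = -43305/(-5486 + 154*155) = -43305/(-5486 + 23870) = -43305/18384 = -43305*1/18384 = -14435/6128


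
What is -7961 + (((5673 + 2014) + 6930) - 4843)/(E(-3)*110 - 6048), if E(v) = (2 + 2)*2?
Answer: -20576111/2584 ≈ -7962.9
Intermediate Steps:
E(v) = 8 (E(v) = 4*2 = 8)
-7961 + (((5673 + 2014) + 6930) - 4843)/(E(-3)*110 - 6048) = -7961 + (((5673 + 2014) + 6930) - 4843)/(8*110 - 6048) = -7961 + ((7687 + 6930) - 4843)/(880 - 6048) = -7961 + (14617 - 4843)/(-5168) = -7961 + 9774*(-1/5168) = -7961 - 4887/2584 = -20576111/2584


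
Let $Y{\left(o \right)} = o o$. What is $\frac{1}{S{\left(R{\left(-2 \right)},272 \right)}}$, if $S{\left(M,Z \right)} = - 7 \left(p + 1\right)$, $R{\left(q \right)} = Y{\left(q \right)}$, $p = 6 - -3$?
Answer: $- \frac{1}{70} \approx -0.014286$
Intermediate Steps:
$p = 9$ ($p = 6 + 3 = 9$)
$Y{\left(o \right)} = o^{2}$
$R{\left(q \right)} = q^{2}$
$S{\left(M,Z \right)} = -70$ ($S{\left(M,Z \right)} = - 7 \left(9 + 1\right) = \left(-7\right) 10 = -70$)
$\frac{1}{S{\left(R{\left(-2 \right)},272 \right)}} = \frac{1}{-70} = - \frac{1}{70}$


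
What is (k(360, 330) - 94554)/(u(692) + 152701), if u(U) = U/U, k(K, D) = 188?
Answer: -47183/76351 ≈ -0.61798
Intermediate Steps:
u(U) = 1
(k(360, 330) - 94554)/(u(692) + 152701) = (188 - 94554)/(1 + 152701) = -94366/152702 = -94366*1/152702 = -47183/76351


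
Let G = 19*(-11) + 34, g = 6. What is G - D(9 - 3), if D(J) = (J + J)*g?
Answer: -247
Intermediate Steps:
D(J) = 12*J (D(J) = (J + J)*6 = (2*J)*6 = 12*J)
G = -175 (G = -209 + 34 = -175)
G - D(9 - 3) = -175 - 12*(9 - 3) = -175 - 12*6 = -175 - 1*72 = -175 - 72 = -247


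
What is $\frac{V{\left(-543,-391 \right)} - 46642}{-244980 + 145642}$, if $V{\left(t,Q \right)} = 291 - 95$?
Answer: $\frac{23223}{49669} \approx 0.46756$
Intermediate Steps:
$V{\left(t,Q \right)} = 196$ ($V{\left(t,Q \right)} = 291 - 95 = 196$)
$\frac{V{\left(-543,-391 \right)} - 46642}{-244980 + 145642} = \frac{196 - 46642}{-244980 + 145642} = - \frac{46446}{-99338} = \left(-46446\right) \left(- \frac{1}{99338}\right) = \frac{23223}{49669}$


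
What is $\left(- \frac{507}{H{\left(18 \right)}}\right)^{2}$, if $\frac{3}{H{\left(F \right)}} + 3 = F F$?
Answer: $2942954001$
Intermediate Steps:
$H{\left(F \right)} = \frac{3}{-3 + F^{2}}$ ($H{\left(F \right)} = \frac{3}{-3 + F F} = \frac{3}{-3 + F^{2}}$)
$\left(- \frac{507}{H{\left(18 \right)}}\right)^{2} = \left(- \frac{507}{3 \frac{1}{-3 + 18^{2}}}\right)^{2} = \left(- \frac{507}{3 \frac{1}{-3 + 324}}\right)^{2} = \left(- \frac{507}{3 \cdot \frac{1}{321}}\right)^{2} = \left(- 507 \frac{1}{\frac{1}{107}}\right)^{2} = \left(\left(-507\right) 107\right)^{2} = \left(-54249\right)^{2} = 2942954001$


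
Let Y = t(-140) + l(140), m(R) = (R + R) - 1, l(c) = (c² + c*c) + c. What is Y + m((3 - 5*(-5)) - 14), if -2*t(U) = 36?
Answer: 39349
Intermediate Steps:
t(U) = -18 (t(U) = -½*36 = -18)
l(c) = c + 2*c² (l(c) = (c² + c²) + c = 2*c² + c = c + 2*c²)
m(R) = -1 + 2*R (m(R) = 2*R - 1 = -1 + 2*R)
Y = 39322 (Y = -18 + 140*(1 + 2*140) = -18 + 140*(1 + 280) = -18 + 140*281 = -18 + 39340 = 39322)
Y + m((3 - 5*(-5)) - 14) = 39322 + (-1 + 2*((3 - 5*(-5)) - 14)) = 39322 + (-1 + 2*((3 + 25) - 14)) = 39322 + (-1 + 2*(28 - 14)) = 39322 + (-1 + 2*14) = 39322 + (-1 + 28) = 39322 + 27 = 39349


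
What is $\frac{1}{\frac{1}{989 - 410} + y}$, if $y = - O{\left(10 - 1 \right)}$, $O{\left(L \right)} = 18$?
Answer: $- \frac{579}{10421} \approx -0.055561$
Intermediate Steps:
$y = -18$ ($y = \left(-1\right) 18 = -18$)
$\frac{1}{\frac{1}{989 - 410} + y} = \frac{1}{\frac{1}{989 - 410} - 18} = \frac{1}{\frac{1}{579} - 18} = \frac{1}{- \frac{10421}{579}} = - \frac{579}{10421}$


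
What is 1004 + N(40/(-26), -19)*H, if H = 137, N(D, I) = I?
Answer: -1599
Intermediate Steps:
1004 + N(40/(-26), -19)*H = 1004 - 19*137 = 1004 - 2603 = -1599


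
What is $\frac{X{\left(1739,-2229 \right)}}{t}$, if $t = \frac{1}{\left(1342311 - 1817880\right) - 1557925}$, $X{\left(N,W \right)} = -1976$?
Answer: $4018184144$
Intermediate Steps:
$t = - \frac{1}{2033494}$ ($t = \frac{1}{\left(1342311 - 1817880\right) - 1557925} = \frac{1}{-475569 - 1557925} = \frac{1}{-2033494} = - \frac{1}{2033494} \approx -4.9176 \cdot 10^{-7}$)
$\frac{X{\left(1739,-2229 \right)}}{t} = - \frac{1976}{- \frac{1}{2033494}} = \left(-1976\right) \left(-2033494\right) = 4018184144$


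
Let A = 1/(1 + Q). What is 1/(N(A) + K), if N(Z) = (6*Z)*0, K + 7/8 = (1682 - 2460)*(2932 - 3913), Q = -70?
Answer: 8/6105737 ≈ 1.3102e-6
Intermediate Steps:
A = -1/69 (A = 1/(1 - 70) = 1/(-69) = -1/69 ≈ -0.014493)
K = 6105737/8 (K = -7/8 + (1682 - 2460)*(2932 - 3913) = -7/8 - 778*(-981) = -7/8 + 763218 = 6105737/8 ≈ 7.6322e+5)
N(Z) = 0
1/(N(A) + K) = 1/(0 + 6105737/8) = 1/(6105737/8) = 8/6105737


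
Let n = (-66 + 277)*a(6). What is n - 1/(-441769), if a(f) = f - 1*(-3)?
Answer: 838919332/441769 ≈ 1899.0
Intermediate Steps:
a(f) = 3 + f (a(f) = f + 3 = 3 + f)
n = 1899 (n = (-66 + 277)*(3 + 6) = 211*9 = 1899)
n - 1/(-441769) = 1899 - 1/(-441769) = 1899 - 1*(-1/441769) = 1899 + 1/441769 = 838919332/441769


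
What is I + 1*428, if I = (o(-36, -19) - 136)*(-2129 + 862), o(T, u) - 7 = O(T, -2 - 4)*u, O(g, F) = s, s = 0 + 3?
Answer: 236090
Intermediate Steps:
s = 3
O(g, F) = 3
o(T, u) = 7 + 3*u
I = 235662 (I = ((7 + 3*(-19)) - 136)*(-2129 + 862) = ((7 - 57) - 136)*(-1267) = (-50 - 136)*(-1267) = -186*(-1267) = 235662)
I + 1*428 = 235662 + 1*428 = 235662 + 428 = 236090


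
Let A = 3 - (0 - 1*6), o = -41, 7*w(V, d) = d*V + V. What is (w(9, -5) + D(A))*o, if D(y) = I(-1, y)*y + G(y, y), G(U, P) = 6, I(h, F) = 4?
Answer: -10578/7 ≈ -1511.1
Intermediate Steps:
w(V, d) = V/7 + V*d/7 (w(V, d) = (d*V + V)/7 = (V*d + V)/7 = (V + V*d)/7 = V/7 + V*d/7)
A = 9 (A = 3 - (0 - 6) = 3 - 1*(-6) = 3 + 6 = 9)
D(y) = 6 + 4*y (D(y) = 4*y + 6 = 6 + 4*y)
(w(9, -5) + D(A))*o = ((⅐)*9*(1 - 5) + (6 + 4*9))*(-41) = ((⅐)*9*(-4) + (6 + 36))*(-41) = (-36/7 + 42)*(-41) = (258/7)*(-41) = -10578/7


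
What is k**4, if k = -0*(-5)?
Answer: 0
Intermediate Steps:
k = 0 (k = -2*0 = 0)
k**4 = 0**4 = 0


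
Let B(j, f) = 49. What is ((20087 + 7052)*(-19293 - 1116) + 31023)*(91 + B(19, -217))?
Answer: -77538835920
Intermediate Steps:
((20087 + 7052)*(-19293 - 1116) + 31023)*(91 + B(19, -217)) = ((20087 + 7052)*(-19293 - 1116) + 31023)*(91 + 49) = (27139*(-20409) + 31023)*140 = (-553879851 + 31023)*140 = -553848828*140 = -77538835920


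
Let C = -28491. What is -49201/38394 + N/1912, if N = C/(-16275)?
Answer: -254988832391/199122802200 ≈ -1.2806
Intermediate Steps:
N = 9497/5425 (N = -28491/(-16275) = -28491*(-1/16275) = 9497/5425 ≈ 1.7506)
-49201/38394 + N/1912 = -49201/38394 + (9497/5425)/1912 = -49201*1/38394 + (9497/5425)*(1/1912) = -49201/38394 + 9497/10372600 = -254988832391/199122802200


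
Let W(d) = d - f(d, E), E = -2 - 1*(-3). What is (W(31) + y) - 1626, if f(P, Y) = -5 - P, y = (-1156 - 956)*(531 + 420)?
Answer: -2010071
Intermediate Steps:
E = 1 (E = -2 + 3 = 1)
y = -2008512 (y = -2112*951 = -2008512)
W(d) = 5 + 2*d (W(d) = d - (-5 - d) = d + (5 + d) = 5 + 2*d)
(W(31) + y) - 1626 = ((5 + 2*31) - 2008512) - 1626 = ((5 + 62) - 2008512) - 1626 = (67 - 2008512) - 1626 = -2008445 - 1626 = -2010071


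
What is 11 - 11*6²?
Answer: -385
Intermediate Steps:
11 - 11*6² = 11 - 11*36 = 11 - 396 = -385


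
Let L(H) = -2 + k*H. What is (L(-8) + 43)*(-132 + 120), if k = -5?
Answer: -972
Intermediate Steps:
L(H) = -2 - 5*H
(L(-8) + 43)*(-132 + 120) = ((-2 - 5*(-8)) + 43)*(-132 + 120) = ((-2 + 40) + 43)*(-12) = (38 + 43)*(-12) = 81*(-12) = -972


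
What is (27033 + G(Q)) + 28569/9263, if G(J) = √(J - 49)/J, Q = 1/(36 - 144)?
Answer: 250435248/9263 - 6*I*√15879 ≈ 27036.0 - 756.07*I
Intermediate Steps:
Q = -1/108 (Q = 1/(-108) = -1/108 ≈ -0.0092593)
G(J) = √(-49 + J)/J
(27033 + G(Q)) + 28569/9263 = (27033 + √(-49 - 1/108)/(-1/108)) + 28569/9263 = (27033 - 6*I*√15879) + 28569*(1/9263) = (27033 - 6*I*√15879) + 28569/9263 = 250435248/9263 - 6*I*√15879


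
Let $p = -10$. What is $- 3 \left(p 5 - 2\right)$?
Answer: $156$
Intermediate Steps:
$- 3 \left(p 5 - 2\right) = - 3 \left(\left(-10\right) 5 - 2\right) = - 3 \left(-50 - 2\right) = \left(-3\right) \left(-52\right) = 156$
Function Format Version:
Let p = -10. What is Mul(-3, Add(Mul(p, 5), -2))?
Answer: 156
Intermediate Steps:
Mul(-3, Add(Mul(p, 5), -2)) = Mul(-3, Add(Mul(-10, 5), -2)) = Mul(-3, Add(-50, -2)) = Mul(-3, -52) = 156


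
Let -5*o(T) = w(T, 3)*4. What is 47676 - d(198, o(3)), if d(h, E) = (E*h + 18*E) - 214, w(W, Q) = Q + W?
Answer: 244634/5 ≈ 48927.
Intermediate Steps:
o(T) = -12/5 - 4*T/5 (o(T) = -(3 + T)*4/5 = -(12 + 4*T)/5 = -12/5 - 4*T/5)
d(h, E) = -214 + 18*E + E*h (d(h, E) = (18*E + E*h) - 214 = -214 + 18*E + E*h)
47676 - d(198, o(3)) = 47676 - (-214 + 18*(-12/5 - ⅘*3) + (-12/5 - ⅘*3)*198) = 47676 - (-214 + 18*(-12/5 - 12/5) + (-12/5 - 12/5)*198) = 47676 - (-214 + 18*(-24/5) - 24/5*198) = 47676 - (-214 - 432/5 - 4752/5) = 47676 - 1*(-6254/5) = 47676 + 6254/5 = 244634/5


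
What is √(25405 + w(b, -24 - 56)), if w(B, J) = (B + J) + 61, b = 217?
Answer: √25603 ≈ 160.01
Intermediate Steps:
w(B, J) = 61 + B + J
√(25405 + w(b, -24 - 56)) = √(25405 + (61 + 217 + (-24 - 56))) = √(25405 + (61 + 217 - 80)) = √(25405 + 198) = √25603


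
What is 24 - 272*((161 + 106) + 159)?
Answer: -115848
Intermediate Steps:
24 - 272*((161 + 106) + 159) = 24 - 272*(267 + 159) = 24 - 272*426 = 24 - 115872 = -115848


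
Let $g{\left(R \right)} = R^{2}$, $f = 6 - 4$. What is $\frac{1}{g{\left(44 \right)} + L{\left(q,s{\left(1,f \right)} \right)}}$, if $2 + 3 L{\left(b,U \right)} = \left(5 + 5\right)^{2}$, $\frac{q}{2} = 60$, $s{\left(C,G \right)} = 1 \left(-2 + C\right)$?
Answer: $\frac{3}{5906} \approx 0.00050796$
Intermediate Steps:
$f = 2$
$s{\left(C,G \right)} = -2 + C$
$q = 120$ ($q = 2 \cdot 60 = 120$)
$L{\left(b,U \right)} = \frac{98}{3}$ ($L{\left(b,U \right)} = - \frac{2}{3} + \frac{\left(5 + 5\right)^{2}}{3} = - \frac{2}{3} + \frac{10^{2}}{3} = - \frac{2}{3} + \frac{1}{3} \cdot 100 = - \frac{2}{3} + \frac{100}{3} = \frac{98}{3}$)
$\frac{1}{g{\left(44 \right)} + L{\left(q,s{\left(1,f \right)} \right)}} = \frac{1}{44^{2} + \frac{98}{3}} = \frac{1}{1936 + \frac{98}{3}} = \frac{1}{\frac{5906}{3}} = \frac{3}{5906}$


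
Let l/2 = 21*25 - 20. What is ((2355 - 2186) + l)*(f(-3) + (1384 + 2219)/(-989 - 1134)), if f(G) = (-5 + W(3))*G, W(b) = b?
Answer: 10770165/2123 ≈ 5073.1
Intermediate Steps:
l = 1010 (l = 2*(21*25 - 20) = 2*(525 - 20) = 2*505 = 1010)
f(G) = -2*G (f(G) = (-5 + 3)*G = -2*G)
((2355 - 2186) + l)*(f(-3) + (1384 + 2219)/(-989 - 1134)) = ((2355 - 2186) + 1010)*(-2*(-3) + (1384 + 2219)/(-989 - 1134)) = (169 + 1010)*(6 + 3603/(-2123)) = 1179*(6 + 3603*(-1/2123)) = 1179*(6 - 3603/2123) = 1179*(9135/2123) = 10770165/2123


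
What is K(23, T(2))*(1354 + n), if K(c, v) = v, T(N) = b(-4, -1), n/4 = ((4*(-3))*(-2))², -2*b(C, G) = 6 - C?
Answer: -18290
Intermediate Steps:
b(C, G) = -3 + C/2 (b(C, G) = -(6 - C)/2 = -3 + C/2)
n = 2304 (n = 4*((4*(-3))*(-2))² = 4*(-12*(-2))² = 4*24² = 4*576 = 2304)
T(N) = -5 (T(N) = -3 + (½)*(-4) = -3 - 2 = -5)
K(23, T(2))*(1354 + n) = -5*(1354 + 2304) = -5*3658 = -18290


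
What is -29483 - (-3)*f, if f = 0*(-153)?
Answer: -29483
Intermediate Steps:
f = 0
-29483 - (-3)*f = -29483 - (-3)*0 = -29483 - 1*0 = -29483 + 0 = -29483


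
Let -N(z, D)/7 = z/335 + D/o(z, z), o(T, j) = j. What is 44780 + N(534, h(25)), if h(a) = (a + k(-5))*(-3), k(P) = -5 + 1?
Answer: 2669615281/59630 ≈ 44770.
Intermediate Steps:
k(P) = -4
h(a) = 12 - 3*a (h(a) = (a - 4)*(-3) = (-4 + a)*(-3) = 12 - 3*a)
N(z, D) = -7*z/335 - 7*D/z (N(z, D) = -7*(z/335 + D/z) = -7*z/335 - 7*D/z)
44780 + N(534, h(25)) = 44780 + (-7/335*534 - 7*(12 - 3*25)/534) = 44780 + (-3738/335 - 7*(12 - 75)*1/534) = 44780 + (-3738/335 - 7*(-63)*1/534) = 44780 + (-3738/335 + 147/178) = 44780 - 616119/59630 = 2669615281/59630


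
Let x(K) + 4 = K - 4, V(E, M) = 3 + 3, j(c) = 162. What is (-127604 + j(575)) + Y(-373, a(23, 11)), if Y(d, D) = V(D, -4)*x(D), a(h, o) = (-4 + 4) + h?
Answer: -127352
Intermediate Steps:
V(E, M) = 6
a(h, o) = h (a(h, o) = 0 + h = h)
x(K) = -8 + K (x(K) = -4 + (K - 4) = -4 + (-4 + K) = -8 + K)
Y(d, D) = -48 + 6*D (Y(d, D) = 6*(-8 + D) = -48 + 6*D)
(-127604 + j(575)) + Y(-373, a(23, 11)) = (-127604 + 162) + (-48 + 6*23) = -127442 + (-48 + 138) = -127442 + 90 = -127352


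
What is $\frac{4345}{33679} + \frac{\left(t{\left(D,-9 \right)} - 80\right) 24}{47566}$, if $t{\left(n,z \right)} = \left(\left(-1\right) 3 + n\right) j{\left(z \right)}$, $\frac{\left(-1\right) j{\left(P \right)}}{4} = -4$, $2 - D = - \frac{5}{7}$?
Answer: $\frac{484104329}{5606913599} \approx 0.086341$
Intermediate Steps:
$D = \frac{19}{7}$ ($D = 2 - - \frac{5}{7} = 2 + \frac{5}{7} = \frac{19}{7} \approx 2.7143$)
$j{\left(P \right)} = 16$ ($j{\left(P \right)} = \left(-4\right) \left(-4\right) = 16$)
$t{\left(n,z \right)} = -48 + 16 n$ ($t{\left(n,z \right)} = \left(\left(-1\right) 3 + n\right) 16 = \left(-3 + n\right) 16 = -48 + 16 n$)
$\frac{4345}{33679} + \frac{\left(t{\left(D,-9 \right)} - 80\right) 24}{47566} = \frac{4345}{33679} + \frac{\left(\left(-48 + 16 \cdot \frac{19}{7}\right) - 80\right) 24}{47566} = 4345 \cdot \frac{1}{33679} + \left(\left(-48 + \frac{304}{7}\right) - 80\right) 24 \cdot \frac{1}{47566} = \frac{4345}{33679} + \left(- \frac{32}{7} - 80\right) 24 \cdot \frac{1}{47566} = \frac{4345}{33679} + \left(- \frac{592}{7}\right) 24 \cdot \frac{1}{47566} = \frac{4345}{33679} - \frac{7104}{166481} = \frac{484104329}{5606913599}$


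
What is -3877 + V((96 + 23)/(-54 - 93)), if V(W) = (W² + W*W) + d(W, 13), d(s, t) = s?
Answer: -1709536/441 ≈ -3876.5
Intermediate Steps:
V(W) = W + 2*W² (V(W) = (W² + W*W) + W = (W² + W²) + W = 2*W² + W = W + 2*W²)
-3877 + V((96 + 23)/(-54 - 93)) = -3877 + ((96 + 23)/(-54 - 93))*(1 + 2*((96 + 23)/(-54 - 93))) = -3877 + (119/(-147))*(1 + 2*(119/(-147))) = -3877 + (119*(-1/147))*(1 + 2*(119*(-1/147))) = -3877 - 17*(1 + 2*(-17/21))/21 = -3877 - 17*(1 - 34/21)/21 = -3877 - 17/21*(-13/21) = -3877 + 221/441 = -1709536/441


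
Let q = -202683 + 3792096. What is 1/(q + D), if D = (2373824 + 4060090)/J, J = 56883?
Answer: 18961/68061004531 ≈ 2.7859e-7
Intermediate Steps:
q = 3589413
D = 2144638/18961 (D = (2373824 + 4060090)/56883 = 6433914*(1/56883) = 2144638/18961 ≈ 113.11)
1/(q + D) = 1/(3589413 + 2144638/18961) = 1/(68061004531/18961) = 18961/68061004531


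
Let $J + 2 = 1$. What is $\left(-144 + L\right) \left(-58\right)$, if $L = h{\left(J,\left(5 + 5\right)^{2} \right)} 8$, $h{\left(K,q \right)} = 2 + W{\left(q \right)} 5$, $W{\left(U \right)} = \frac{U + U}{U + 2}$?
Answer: $\frac{146624}{51} \approx 2875.0$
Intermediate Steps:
$J = -1$ ($J = -2 + 1 = -1$)
$W{\left(U \right)} = \frac{2 U}{2 + U}$
$h{\left(K,q \right)} = 2 + \frac{10 q}{2 + q}$ ($h{\left(K,q \right)} = 2 + \frac{2 q}{2 + q} 5 = 2 + \frac{10 q}{2 + q}$)
$L = \frac{4816}{51}$ ($L = \frac{4 \left(1 + 3 \left(5 + 5\right)^{2}\right)}{2 + \left(5 + 5\right)^{2}} \cdot 8 = \frac{4 \left(1 + 3 \cdot 10^{2}\right)}{2 + 10^{2}} \cdot 8 = \frac{4 \left(1 + 3 \cdot 100\right)}{2 + 100} \cdot 8 = \frac{4 \left(1 + 300\right)}{102} \cdot 8 = 4 \cdot \frac{1}{102} \cdot 301 \cdot 8 = \frac{602}{51} \cdot 8 = \frac{4816}{51} \approx 94.431$)
$\left(-144 + L\right) \left(-58\right) = \left(-144 + \frac{4816}{51}\right) \left(-58\right) = \left(- \frac{2528}{51}\right) \left(-58\right) = \frac{146624}{51}$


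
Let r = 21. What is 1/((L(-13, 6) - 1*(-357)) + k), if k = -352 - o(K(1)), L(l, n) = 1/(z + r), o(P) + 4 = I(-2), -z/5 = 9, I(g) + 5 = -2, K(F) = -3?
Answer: 24/383 ≈ 0.062663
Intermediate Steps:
I(g) = -7 (I(g) = -5 - 2 = -7)
z = -45 (z = -5*9 = -45)
o(P) = -11 (o(P) = -4 - 7 = -11)
L(l, n) = -1/24 (L(l, n) = 1/(-45 + 21) = 1/(-24) = -1/24)
k = -341 (k = -352 - 1*(-11) = -352 + 11 = -341)
1/((L(-13, 6) - 1*(-357)) + k) = 1/((-1/24 - 1*(-357)) - 341) = 1/((-1/24 + 357) - 341) = 1/(8567/24 - 341) = 1/(383/24) = 24/383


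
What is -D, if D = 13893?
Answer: -13893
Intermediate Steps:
-D = -1*13893 = -13893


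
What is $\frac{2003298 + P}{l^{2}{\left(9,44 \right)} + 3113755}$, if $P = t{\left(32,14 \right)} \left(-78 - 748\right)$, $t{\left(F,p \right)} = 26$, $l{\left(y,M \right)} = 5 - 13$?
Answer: $\frac{1981822}{3113819} \approx 0.63646$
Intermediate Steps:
$l{\left(y,M \right)} = -8$
$P = -21476$ ($P = 26 \left(-78 - 748\right) = 26 \left(-826\right) = -21476$)
$\frac{2003298 + P}{l^{2}{\left(9,44 \right)} + 3113755} = \frac{2003298 - 21476}{\left(-8\right)^{2} + 3113755} = \frac{1981822}{64 + 3113755} = \frac{1981822}{3113819}$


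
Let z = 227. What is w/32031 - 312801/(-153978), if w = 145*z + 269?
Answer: 5042978261/1644023106 ≈ 3.0675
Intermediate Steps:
w = 33184 (w = 145*227 + 269 = 32915 + 269 = 33184)
w/32031 - 312801/(-153978) = 33184/32031 - 312801/(-153978) = 33184*(1/32031) - 312801*(-1/153978) = 33184/32031 + 104267/51326 = 5042978261/1644023106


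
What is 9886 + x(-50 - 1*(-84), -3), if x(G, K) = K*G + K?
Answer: 9781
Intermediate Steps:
x(G, K) = K + G*K (x(G, K) = G*K + K = K + G*K)
9886 + x(-50 - 1*(-84), -3) = 9886 - 3*(1 + (-50 - 1*(-84))) = 9886 - 3*(1 + (-50 + 84)) = 9886 - 3*(1 + 34) = 9886 - 3*35 = 9886 - 105 = 9781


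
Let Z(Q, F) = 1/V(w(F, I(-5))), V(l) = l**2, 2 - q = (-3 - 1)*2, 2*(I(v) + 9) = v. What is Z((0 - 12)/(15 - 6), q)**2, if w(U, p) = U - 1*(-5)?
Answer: 1/50625 ≈ 1.9753e-5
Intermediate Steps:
I(v) = -9 + v/2
w(U, p) = 5 + U (w(U, p) = U + 5 = 5 + U)
q = 10 (q = 2 - (-3 - 1)*2 = 2 - (-4)*2 = 2 - 1*(-8) = 2 + 8 = 10)
Z(Q, F) = (5 + F)**(-2) (Z(Q, F) = 1/((5 + F)**2) = (5 + F)**(-2))
Z((0 - 12)/(15 - 6), q)**2 = ((5 + 10)**(-2))**2 = (15**(-2))**2 = (1/225)**2 = 1/50625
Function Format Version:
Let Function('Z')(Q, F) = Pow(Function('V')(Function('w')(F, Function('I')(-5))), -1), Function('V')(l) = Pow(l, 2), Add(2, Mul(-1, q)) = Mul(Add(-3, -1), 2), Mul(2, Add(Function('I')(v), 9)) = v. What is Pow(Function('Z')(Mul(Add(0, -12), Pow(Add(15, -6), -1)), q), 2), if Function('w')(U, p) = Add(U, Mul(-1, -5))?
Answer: Rational(1, 50625) ≈ 1.9753e-5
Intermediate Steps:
Function('I')(v) = Add(-9, Mul(Rational(1, 2), v))
Function('w')(U, p) = Add(5, U) (Function('w')(U, p) = Add(U, 5) = Add(5, U))
q = 10 (q = Add(2, Mul(-1, Mul(Add(-3, -1), 2))) = Add(2, Mul(-1, Mul(-4, 2))) = Add(2, Mul(-1, -8)) = Add(2, 8) = 10)
Function('Z')(Q, F) = Pow(Add(5, F), -2) (Function('Z')(Q, F) = Pow(Pow(Add(5, F), 2), -1) = Pow(Add(5, F), -2))
Pow(Function('Z')(Mul(Add(0, -12), Pow(Add(15, -6), -1)), q), 2) = Pow(Pow(Add(5, 10), -2), 2) = Pow(Pow(15, -2), 2) = Pow(Rational(1, 225), 2) = Rational(1, 50625)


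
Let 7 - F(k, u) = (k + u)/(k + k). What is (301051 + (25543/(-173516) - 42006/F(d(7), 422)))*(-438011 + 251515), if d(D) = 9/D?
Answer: -987948988231356128/17580889 ≈ -5.6194e+10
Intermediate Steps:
F(k, u) = 7 - (k + u)/(2*k) (F(k, u) = 7 - (k + u)/(k + k) = 7 - (k + u)/(2*k))
(301051 + (25543/(-173516) - 42006/F(d(7), 422)))*(-438011 + 251515) = (301051 + (25543/(-173516) - 42006*18/(7*(-1*422 + 13*(9/7)))))*(-438011 + 251515) = (301051 + (25543*(-1/173516) - 42006*18/(7*(-422 + 13*(9*(1/7))))))*(-186496) = (301051 + (-3649/24788 - 42006*18/(7*(-422 + 13*(9/7)))))*(-186496) = (301051 + (-3649/24788 - 42006*18/(7*(-422 + 117/7))))*(-186496) = (301051 + (-3649/24788 - 42006/((1/2)*(7/9)*(-2837/7))))*(-186496) = (301051 + (-3649/24788 - 42006/(-2837/18)))*(-186496) = (301051 + (-3649/24788 - 42006*(-18/2837)))*(-186496) = (301051 + (-3649/24788 + 756108/2837))*(-186496) = (301051 + 18732052891/70323556)*(-186496) = (21189708910247/70323556)*(-186496) = -987948988231356128/17580889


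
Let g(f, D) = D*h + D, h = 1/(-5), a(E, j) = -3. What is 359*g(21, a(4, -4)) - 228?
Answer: -5448/5 ≈ -1089.6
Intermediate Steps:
h = -1/5 (h = 1*(-1/5) = -1/5 ≈ -0.20000)
g(f, D) = 4*D/5 (g(f, D) = D*(-1/5) + D = -D/5 + D = 4*D/5)
359*g(21, a(4, -4)) - 228 = 359*((4/5)*(-3)) - 228 = 359*(-12/5) - 228 = -4308/5 - 228 = -5448/5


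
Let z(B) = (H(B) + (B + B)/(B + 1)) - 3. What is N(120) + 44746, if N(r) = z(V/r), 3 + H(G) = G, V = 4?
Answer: 41608291/930 ≈ 44740.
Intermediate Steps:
H(G) = -3 + G
z(B) = -6 + B + 2*B/(1 + B) (z(B) = ((-3 + B) + (B + B)/(B + 1)) - 3 = ((-3 + B) + (2*B)/(1 + B)) - 3 = ((-3 + B) + 2*B/(1 + B)) - 3 = (-3 + B + 2*B/(1 + B)) - 3 = -6 + B + 2*B/(1 + B))
N(r) = (-6 + 4*(-3 + 4/r)/r)/(1 + 4/r) (N(r) = (-6 + (4/r)*(-3 + 4/r))/(1 + 4/r) = (-6 + 4*(-3 + 4/r)/r)/(1 + 4/r))
N(120) + 44746 = 2*(8 - 6*120 - 3*120²)/(120*(4 + 120)) + 44746 = 2*(1/120)*(8 - 720 - 3*14400)/124 + 44746 = 2*(1/120)*(1/124)*(8 - 720 - 43200) + 44746 = 2*(1/120)*(1/124)*(-43912) + 44746 = -5489/930 + 44746 = 41608291/930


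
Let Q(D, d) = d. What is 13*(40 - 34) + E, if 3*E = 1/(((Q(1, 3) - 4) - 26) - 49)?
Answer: 17783/228 ≈ 77.996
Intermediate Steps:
E = -1/228 (E = 1/(3*(((3 - 4) - 26) - 49)) = 1/(3*((-1 - 26) - 49)) = 1/(3*(-27 - 49)) = (⅓)/(-76) = (⅓)*(-1/76) = -1/228 ≈ -0.0043860)
13*(40 - 34) + E = 13*(40 - 34) - 1/228 = 13*6 - 1/228 = 78 - 1/228 = 17783/228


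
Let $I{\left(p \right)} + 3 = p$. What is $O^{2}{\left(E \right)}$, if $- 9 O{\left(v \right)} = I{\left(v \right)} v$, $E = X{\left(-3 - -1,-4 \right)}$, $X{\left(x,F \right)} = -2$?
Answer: $\frac{100}{81} \approx 1.2346$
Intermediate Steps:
$I{\left(p \right)} = -3 + p$
$E = -2$
$O{\left(v \right)} = - \frac{v \left(-3 + v\right)}{9}$ ($O{\left(v \right)} = - \frac{\left(-3 + v\right) v}{9} = - \frac{v \left(-3 + v\right)}{9}$)
$O^{2}{\left(E \right)} = \left(\frac{1}{9} \left(-2\right) \left(3 - -2\right)\right)^{2} = \left(\frac{1}{9} \left(-2\right) \left(3 + 2\right)\right)^{2} = \left(\frac{1}{9} \left(-2\right) 5\right)^{2} = \left(- \frac{10}{9}\right)^{2} = \frac{100}{81}$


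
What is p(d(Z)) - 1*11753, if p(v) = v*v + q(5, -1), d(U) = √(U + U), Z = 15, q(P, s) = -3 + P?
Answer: -11721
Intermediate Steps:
d(U) = √2*√U (d(U) = √(2*U) = √2*√U)
p(v) = 2 + v² (p(v) = v*v + (-3 + 5) = v² + 2 = 2 + v²)
p(d(Z)) - 1*11753 = (2 + (√2*√15)²) - 1*11753 = (2 + (√30)²) - 11753 = (2 + 30) - 11753 = 32 - 11753 = -11721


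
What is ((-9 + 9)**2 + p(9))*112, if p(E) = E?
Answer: 1008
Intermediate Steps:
((-9 + 9)**2 + p(9))*112 = ((-9 + 9)**2 + 9)*112 = (0**2 + 9)*112 = (0 + 9)*112 = 9*112 = 1008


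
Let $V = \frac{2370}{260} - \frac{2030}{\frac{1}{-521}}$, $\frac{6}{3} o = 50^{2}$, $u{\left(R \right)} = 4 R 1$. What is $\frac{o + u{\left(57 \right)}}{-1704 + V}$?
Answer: $\frac{38428}{27454313} \approx 0.0013997$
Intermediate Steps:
$u{\left(R \right)} = 4 R$
$o = 1250$ ($o = \frac{50^{2}}{2} = \frac{1}{2} \cdot 2500 = 1250$)
$V = \frac{27498617}{26}$ ($V = 2370 \cdot \frac{1}{260} - \frac{2030}{- \frac{1}{521}} = \frac{237}{26} - -1057630 = \frac{237}{26} + 1057630 = \frac{27498617}{26} \approx 1.0576 \cdot 10^{6}$)
$\frac{o + u{\left(57 \right)}}{-1704 + V} = \frac{1250 + 4 \cdot 57}{-1704 + \frac{27498617}{26}} = \frac{1250 + 228}{\frac{27454313}{26}} = 1478 \cdot \frac{26}{27454313} = \frac{38428}{27454313}$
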